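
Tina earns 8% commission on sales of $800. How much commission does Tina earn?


Convert rate to decimal:
8% = 0.08
Multiply by sales:
$800 x 0.08 = $64

$64


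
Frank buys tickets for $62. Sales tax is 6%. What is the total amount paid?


Calculate the tax:
6% of $62 = $3.72
Add tax to price:
$62 + $3.72 = $65.72

$65.72


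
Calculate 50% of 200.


Convert percentage to decimal:
50% = 0.5
Multiply:
200 x 0.5 = 100

100


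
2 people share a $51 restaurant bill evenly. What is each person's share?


Total bill: $51
Number of people: 2
Each pays: $51 / 2 = $25.50

$25.50


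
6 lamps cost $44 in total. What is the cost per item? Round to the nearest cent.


Total cost: $44
Number of items: 6
Unit price: $44 / 6 = $7.3333... ≈ $7.33

$7.33


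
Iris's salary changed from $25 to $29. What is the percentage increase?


Find the absolute change:
|29 - 25| = 4
Divide by original and multiply by 100:
4 / 25 x 100 = 16%

16%


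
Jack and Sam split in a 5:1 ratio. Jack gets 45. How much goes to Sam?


Find the multiplier:
45 / 5 = 9
Apply to Sam's share:
1 x 9 = 9

9


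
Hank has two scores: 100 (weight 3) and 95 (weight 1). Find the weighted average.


Weighted sum:
3 x 100 + 1 x 95 = 395
Total weight:
3 + 1 = 4
Weighted average:
395 / 4 = 98.75

98.75


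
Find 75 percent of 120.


Convert percentage to decimal:
75% = 0.75
Multiply:
120 x 0.75 = 90

90


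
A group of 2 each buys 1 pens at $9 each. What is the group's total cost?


Cost per person:
1 x $9 = $9
Group total:
2 x $9 = $18

$18


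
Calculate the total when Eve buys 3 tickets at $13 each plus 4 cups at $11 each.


Cost of tickets:
3 x $13 = $39
Cost of cups:
4 x $11 = $44
Add both:
$39 + $44 = $83

$83


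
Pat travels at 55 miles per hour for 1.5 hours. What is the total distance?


Use the formula: distance = speed x time
Speed = 55 mph, Time = 1.5 hours
55 x 1.5 = 82.5 miles

82.5 miles


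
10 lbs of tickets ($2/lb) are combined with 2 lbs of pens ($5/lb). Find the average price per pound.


Cost of tickets:
10 x $2 = $20
Cost of pens:
2 x $5 = $10
Total cost: $20 + $10 = $30
Total weight: 12 lbs
Average: $30 / 12 = $2.50/lb

$2.50/lb


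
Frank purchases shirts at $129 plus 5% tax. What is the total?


Calculate the tax:
5% of $129 = $6.45
Add tax to price:
$129 + $6.45 = $135.45

$135.45


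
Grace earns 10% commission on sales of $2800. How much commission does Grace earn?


Convert rate to decimal:
10% = 0.1
Multiply by sales:
$2800 x 0.1 = $280

$280


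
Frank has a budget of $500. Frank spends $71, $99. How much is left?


Add up expenses:
$71 + $99 = $170
Subtract from budget:
$500 - $170 = $330

$330


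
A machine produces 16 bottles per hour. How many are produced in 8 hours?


Production rate: 16 bottles per hour
Time: 8 hours
Total: 16 x 8 = 128 bottles

128 bottles


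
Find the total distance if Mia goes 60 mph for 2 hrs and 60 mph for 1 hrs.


Leg 1 distance:
60 x 2 = 120 miles
Leg 2 distance:
60 x 1 = 60 miles
Total distance:
120 + 60 = 180 miles

180 miles


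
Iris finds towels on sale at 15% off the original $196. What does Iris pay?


Calculate the discount amount:
15% of $196 = $29.40
Subtract from original:
$196 - $29.40 = $166.60

$166.60


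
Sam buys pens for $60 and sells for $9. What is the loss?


Selling price = $9
Cost price = $60
Loss = cost price - selling price:
Loss = $60 - $9 = $51

$51


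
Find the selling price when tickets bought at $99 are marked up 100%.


Calculate the markup amount:
100% of $99 = $99
Add to cost:
$99 + $99 = $198

$198


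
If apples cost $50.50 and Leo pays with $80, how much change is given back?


Start with the amount paid:
$80
Subtract the price:
$80 - $50.50 = $29.50

$29.50


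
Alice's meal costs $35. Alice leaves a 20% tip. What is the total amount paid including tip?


Calculate the tip:
20% of $35 = $7
Add tip to meal cost:
$35 + $7 = $42

$42


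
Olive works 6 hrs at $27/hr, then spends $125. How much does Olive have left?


Calculate earnings:
6 x $27 = $162
Subtract spending:
$162 - $125 = $37

$37


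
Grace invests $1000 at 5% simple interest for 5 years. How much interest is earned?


Use the formula I = P x R x T / 100
P x R x T = 1000 x 5 x 5 = 25000
I = 25000 / 100 = $250

$250


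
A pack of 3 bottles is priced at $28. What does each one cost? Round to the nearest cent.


Total cost: $28
Number of items: 3
Unit price: $28 / 3 = $9.3333... ≈ $9.33

$9.33


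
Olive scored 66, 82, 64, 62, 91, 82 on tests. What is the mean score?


Add the scores:
66 + 82 + 64 + 62 + 91 + 82 = 447
Divide by the number of tests:
447 / 6 = 74.5

74.5


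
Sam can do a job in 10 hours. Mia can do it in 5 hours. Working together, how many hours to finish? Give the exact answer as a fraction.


Sam's rate: 1/10 of the job per hour
Mia's rate: 1/5 of the job per hour
Combined rate: 1/10 + 1/5 = 3/10 per hour
Time = 1 / (3/10) = 10/3 hours (≈ 3.33 hours)

10/3 hours


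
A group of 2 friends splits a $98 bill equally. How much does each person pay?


Total bill: $98
Number of people: 2
Each pays: $98 / 2 = $49

$49


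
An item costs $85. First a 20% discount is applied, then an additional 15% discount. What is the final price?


First discount:
20% of $85 = $17
Price after first discount:
$85 - $17 = $68
Second discount:
15% of $68 = $10.20
Final price:
$68 - $10.20 = $57.80

$57.80


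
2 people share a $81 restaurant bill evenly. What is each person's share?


Total bill: $81
Number of people: 2
Each pays: $81 / 2 = $40.50

$40.50


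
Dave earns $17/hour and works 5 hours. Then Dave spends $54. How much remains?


Calculate earnings:
5 x $17 = $85
Subtract spending:
$85 - $54 = $31

$31


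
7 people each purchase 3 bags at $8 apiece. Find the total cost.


Cost per person:
3 x $8 = $24
Group total:
7 x $24 = $168

$168


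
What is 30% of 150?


Convert percentage to decimal:
30% = 0.3
Multiply:
150 x 0.3 = 45

45


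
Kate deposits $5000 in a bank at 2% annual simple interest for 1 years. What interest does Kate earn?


Use the formula I = P x R x T / 100
P x R x T = 5000 x 2 x 1 = 10000
I = 10000 / 100 = $100

$100


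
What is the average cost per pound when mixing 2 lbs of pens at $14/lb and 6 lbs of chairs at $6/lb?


Cost of pens:
2 x $14 = $28
Cost of chairs:
6 x $6 = $36
Total cost: $28 + $36 = $64
Total weight: 8 lbs
Average: $64 / 8 = $8/lb

$8/lb


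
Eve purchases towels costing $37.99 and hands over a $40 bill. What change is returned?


Start with the amount paid:
$40
Subtract the price:
$40 - $37.99 = $2.01

$2.01


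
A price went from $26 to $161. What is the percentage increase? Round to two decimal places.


Find the absolute change:
|161 - 26| = 135
Divide by original and multiply by 100:
135 / 26 x 100 = 519.2307...% ≈ 519.23%

519.23%


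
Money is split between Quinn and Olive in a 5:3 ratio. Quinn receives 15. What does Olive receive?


Find the multiplier:
15 / 5 = 3
Apply to Olive's share:
3 x 3 = 9

9


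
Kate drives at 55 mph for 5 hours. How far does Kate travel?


Use the formula: distance = speed x time
Speed = 55 mph, Time = 5 hours
55 x 5 = 275 miles

275 miles


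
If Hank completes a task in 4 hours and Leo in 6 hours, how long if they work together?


Hank's rate: 1/4 of the job per hour
Leo's rate: 1/6 of the job per hour
Combined rate: 1/4 + 1/6 = 5/12 per hour
Time = 1 / (5/12) = 12/5 = 2.4 hours

2.4 hours


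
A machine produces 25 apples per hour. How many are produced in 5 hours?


Production rate: 25 apples per hour
Time: 5 hours
Total: 25 x 5 = 125 apples

125 apples


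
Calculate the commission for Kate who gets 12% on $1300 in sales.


Convert rate to decimal:
12% = 0.12
Multiply by sales:
$1300 x 0.12 = $156

$156


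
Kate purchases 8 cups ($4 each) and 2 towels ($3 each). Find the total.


Cost of cups:
8 x $4 = $32
Cost of towels:
2 x $3 = $6
Add both:
$32 + $6 = $38

$38


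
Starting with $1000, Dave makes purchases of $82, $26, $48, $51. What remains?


Add up expenses:
$82 + $26 + $48 + $51 = $207
Subtract from budget:
$1000 - $207 = $793

$793


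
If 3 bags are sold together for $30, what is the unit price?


Total cost: $30
Number of items: 3
Unit price: $30 / 3 = $10

$10


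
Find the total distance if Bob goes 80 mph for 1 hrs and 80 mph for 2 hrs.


Leg 1 distance:
80 x 1 = 80 miles
Leg 2 distance:
80 x 2 = 160 miles
Total distance:
80 + 160 = 240 miles

240 miles


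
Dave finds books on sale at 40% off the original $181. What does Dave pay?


Calculate the discount amount:
40% of $181 = $72.40
Subtract from original:
$181 - $72.40 = $108.60

$108.60


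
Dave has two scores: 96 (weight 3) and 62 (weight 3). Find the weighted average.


Weighted sum:
3 x 96 + 3 x 62 = 474
Total weight:
3 + 3 = 6
Weighted average:
474 / 6 = 79

79


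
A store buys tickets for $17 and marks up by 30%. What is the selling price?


Calculate the markup amount:
30% of $17 = $5.10
Add to cost:
$17 + $5.10 = $22.10

$22.10


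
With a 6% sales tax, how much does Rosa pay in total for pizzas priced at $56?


Calculate the tax:
6% of $56 = $3.36
Add tax to price:
$56 + $3.36 = $59.36

$59.36


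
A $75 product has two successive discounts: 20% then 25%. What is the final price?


First discount:
20% of $75 = $15
Price after first discount:
$75 - $15 = $60
Second discount:
25% of $60 = $15
Final price:
$60 - $15 = $45

$45


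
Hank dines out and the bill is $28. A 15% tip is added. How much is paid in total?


Calculate the tip:
15% of $28 = $4.20
Add tip to meal cost:
$28 + $4.20 = $32.20

$32.20


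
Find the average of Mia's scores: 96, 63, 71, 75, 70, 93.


Add the scores:
96 + 63 + 71 + 75 + 70 + 93 = 468
Divide by the number of tests:
468 / 6 = 78

78


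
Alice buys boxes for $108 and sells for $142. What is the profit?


Selling price = $142
Cost price = $108
Profit = selling price - cost price:
Profit = $142 - $108 = $34

$34


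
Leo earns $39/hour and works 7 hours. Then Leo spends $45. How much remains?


Calculate earnings:
7 x $39 = $273
Subtract spending:
$273 - $45 = $228

$228


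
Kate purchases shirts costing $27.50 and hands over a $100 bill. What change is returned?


Start with the amount paid:
$100
Subtract the price:
$100 - $27.50 = $72.50

$72.50


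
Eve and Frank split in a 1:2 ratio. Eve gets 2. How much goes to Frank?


Find the multiplier:
2 / 1 = 2
Apply to Frank's share:
2 x 2 = 4

4


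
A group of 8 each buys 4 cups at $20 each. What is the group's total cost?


Cost per person:
4 x $20 = $80
Group total:
8 x $80 = $640

$640


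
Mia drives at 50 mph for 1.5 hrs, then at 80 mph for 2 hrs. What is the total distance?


Leg 1 distance:
50 x 1.5 = 75 miles
Leg 2 distance:
80 x 2 = 160 miles
Total distance:
75 + 160 = 235 miles

235 miles


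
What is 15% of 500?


Convert percentage to decimal:
15% = 0.15
Multiply:
500 x 0.15 = 75

75


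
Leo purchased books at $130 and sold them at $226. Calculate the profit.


Selling price = $226
Cost price = $130
Profit = selling price - cost price:
Profit = $226 - $130 = $96

$96


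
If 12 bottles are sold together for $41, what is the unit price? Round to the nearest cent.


Total cost: $41
Number of items: 12
Unit price: $41 / 12 = $3.4166... ≈ $3.42

$3.42


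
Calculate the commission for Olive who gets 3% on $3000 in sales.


Convert rate to decimal:
3% = 0.03
Multiply by sales:
$3000 x 0.03 = $90

$90


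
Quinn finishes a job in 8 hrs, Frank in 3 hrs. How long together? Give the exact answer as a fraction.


Quinn's rate: 1/8 of the job per hour
Frank's rate: 1/3 of the job per hour
Combined rate: 1/8 + 1/3 = 11/24 per hour
Time = 1 / (11/24) = 24/11 hours (≈ 2.18 hours)

24/11 hours


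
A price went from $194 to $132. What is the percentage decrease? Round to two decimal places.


Find the absolute change:
|132 - 194| = 62
Divide by original and multiply by 100:
62 / 194 x 100 = 31.9587...% ≈ 31.96%

31.96%


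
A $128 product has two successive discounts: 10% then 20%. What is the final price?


First discount:
10% of $128 = $12.80
Price after first discount:
$128 - $12.80 = $115.20
Second discount:
20% of $115.20 = $23.04
Final price:
$115.20 - $23.04 = $92.16

$92.16


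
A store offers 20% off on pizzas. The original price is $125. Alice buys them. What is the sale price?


Calculate the discount amount:
20% of $125 = $25
Subtract from original:
$125 - $25 = $100

$100


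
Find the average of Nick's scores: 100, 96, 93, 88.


Add the scores:
100 + 96 + 93 + 88 = 377
Divide by the number of tests:
377 / 4 = 94.25

94.25


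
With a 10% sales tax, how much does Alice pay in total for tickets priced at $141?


Calculate the tax:
10% of $141 = $14.10
Add tax to price:
$141 + $14.10 = $155.10

$155.10


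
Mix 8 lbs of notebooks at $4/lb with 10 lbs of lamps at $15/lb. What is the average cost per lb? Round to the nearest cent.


Cost of notebooks:
8 x $4 = $32
Cost of lamps:
10 x $15 = $150
Total cost: $32 + $150 = $182
Total weight: 18 lbs
Average: $182 / 18 = $10.1111... ≈ $10.11/lb

$10.11/lb


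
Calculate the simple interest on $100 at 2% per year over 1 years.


Use the formula I = P x R x T / 100
P x R x T = 100 x 2 x 1 = 200
I = 200 / 100 = $2

$2


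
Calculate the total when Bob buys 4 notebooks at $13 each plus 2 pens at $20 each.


Cost of notebooks:
4 x $13 = $52
Cost of pens:
2 x $20 = $40
Add both:
$52 + $40 = $92

$92


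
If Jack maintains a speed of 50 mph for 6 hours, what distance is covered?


Use the formula: distance = speed x time
Speed = 50 mph, Time = 6 hours
50 x 6 = 300 miles

300 miles


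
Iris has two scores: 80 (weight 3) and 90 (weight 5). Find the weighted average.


Weighted sum:
3 x 80 + 5 x 90 = 690
Total weight:
3 + 5 = 8
Weighted average:
690 / 8 = 86.25

86.25


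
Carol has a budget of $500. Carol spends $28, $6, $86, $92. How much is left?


Add up expenses:
$28 + $6 + $86 + $92 = $212
Subtract from budget:
$500 - $212 = $288

$288


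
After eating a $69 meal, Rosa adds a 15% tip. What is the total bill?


Calculate the tip:
15% of $69 = $10.35
Add tip to meal cost:
$69 + $10.35 = $79.35

$79.35


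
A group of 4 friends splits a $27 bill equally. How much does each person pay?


Total bill: $27
Number of people: 4
Each pays: $27 / 4 = $6.75

$6.75


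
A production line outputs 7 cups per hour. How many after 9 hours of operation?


Production rate: 7 cups per hour
Time: 9 hours
Total: 7 x 9 = 63 cups

63 cups


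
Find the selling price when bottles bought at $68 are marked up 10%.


Calculate the markup amount:
10% of $68 = $6.80
Add to cost:
$68 + $6.80 = $74.80

$74.80


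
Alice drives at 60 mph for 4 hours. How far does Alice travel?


Use the formula: distance = speed x time
Speed = 60 mph, Time = 4 hours
60 x 4 = 240 miles

240 miles


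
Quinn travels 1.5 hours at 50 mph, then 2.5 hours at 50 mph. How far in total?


Leg 1 distance:
50 x 1.5 = 75 miles
Leg 2 distance:
50 x 2.5 = 125 miles
Total distance:
75 + 125 = 200 miles

200 miles


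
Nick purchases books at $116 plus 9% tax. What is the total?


Calculate the tax:
9% of $116 = $10.44
Add tax to price:
$116 + $10.44 = $126.44

$126.44


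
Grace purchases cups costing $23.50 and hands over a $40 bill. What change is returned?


Start with the amount paid:
$40
Subtract the price:
$40 - $23.50 = $16.50

$16.50


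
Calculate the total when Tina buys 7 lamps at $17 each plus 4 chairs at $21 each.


Cost of lamps:
7 x $17 = $119
Cost of chairs:
4 x $21 = $84
Add both:
$119 + $84 = $203

$203


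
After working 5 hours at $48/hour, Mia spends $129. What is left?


Calculate earnings:
5 x $48 = $240
Subtract spending:
$240 - $129 = $111

$111


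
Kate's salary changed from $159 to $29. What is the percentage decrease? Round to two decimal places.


Find the absolute change:
|29 - 159| = 130
Divide by original and multiply by 100:
130 / 159 x 100 = 81.7610...% ≈ 81.76%

81.76%


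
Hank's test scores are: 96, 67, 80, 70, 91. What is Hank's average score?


Add the scores:
96 + 67 + 80 + 70 + 91 = 404
Divide by the number of tests:
404 / 5 = 80.8

80.8


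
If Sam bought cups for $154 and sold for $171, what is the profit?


Selling price = $171
Cost price = $154
Profit = selling price - cost price:
Profit = $171 - $154 = $17

$17


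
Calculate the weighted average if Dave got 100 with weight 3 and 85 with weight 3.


Weighted sum:
3 x 100 + 3 x 85 = 555
Total weight:
3 + 3 = 6
Weighted average:
555 / 6 = 92.5

92.5


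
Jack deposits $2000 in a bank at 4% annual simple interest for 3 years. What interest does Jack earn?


Use the formula I = P x R x T / 100
P x R x T = 2000 x 4 x 3 = 24000
I = 24000 / 100 = $240

$240


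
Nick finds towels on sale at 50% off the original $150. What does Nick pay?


Calculate the discount amount:
50% of $150 = $75
Subtract from original:
$150 - $75 = $75

$75


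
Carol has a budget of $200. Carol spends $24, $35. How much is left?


Add up expenses:
$24 + $35 = $59
Subtract from budget:
$200 - $59 = $141

$141


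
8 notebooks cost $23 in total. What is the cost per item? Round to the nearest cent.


Total cost: $23
Number of items: 8
Unit price: $23 / 8 = $2.875 ≈ $2.88

$2.88


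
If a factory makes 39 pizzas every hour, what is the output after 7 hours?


Production rate: 39 pizzas per hour
Time: 7 hours
Total: 39 x 7 = 273 pizzas

273 pizzas


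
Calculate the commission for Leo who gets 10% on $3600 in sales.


Convert rate to decimal:
10% = 0.1
Multiply by sales:
$3600 x 0.1 = $360

$360


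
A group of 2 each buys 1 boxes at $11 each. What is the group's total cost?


Cost per person:
1 x $11 = $11
Group total:
2 x $11 = $22

$22


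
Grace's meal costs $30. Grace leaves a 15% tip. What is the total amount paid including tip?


Calculate the tip:
15% of $30 = $4.50
Add tip to meal cost:
$30 + $4.50 = $34.50

$34.50


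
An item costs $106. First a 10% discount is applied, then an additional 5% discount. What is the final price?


First discount:
10% of $106 = $10.60
Price after first discount:
$106 - $10.60 = $95.40
Second discount:
5% of $95.40 = $4.77
Final price:
$95.40 - $4.77 = $90.63

$90.63


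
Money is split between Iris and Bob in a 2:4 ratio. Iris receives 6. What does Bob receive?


Find the multiplier:
6 / 2 = 3
Apply to Bob's share:
4 x 3 = 12

12


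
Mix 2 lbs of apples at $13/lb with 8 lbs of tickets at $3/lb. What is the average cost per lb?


Cost of apples:
2 x $13 = $26
Cost of tickets:
8 x $3 = $24
Total cost: $26 + $24 = $50
Total weight: 10 lbs
Average: $50 / 10 = $5/lb

$5/lb


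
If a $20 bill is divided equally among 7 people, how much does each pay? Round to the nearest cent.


Total bill: $20
Number of people: 7
Each pays: $20 / 7 = $2.8571... ≈ $2.86

$2.86


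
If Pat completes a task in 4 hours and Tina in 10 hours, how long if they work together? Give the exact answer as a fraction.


Pat's rate: 1/4 of the job per hour
Tina's rate: 1/10 of the job per hour
Combined rate: 1/4 + 1/10 = 7/20 per hour
Time = 1 / (7/20) = 20/7 hours (≈ 2.86 hours)

20/7 hours


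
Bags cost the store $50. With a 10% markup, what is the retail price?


Calculate the markup amount:
10% of $50 = $5
Add to cost:
$50 + $5 = $55

$55


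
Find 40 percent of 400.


Convert percentage to decimal:
40% = 0.4
Multiply:
400 x 0.4 = 160

160


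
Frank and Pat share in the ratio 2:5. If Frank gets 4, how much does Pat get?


Find the multiplier:
4 / 2 = 2
Apply to Pat's share:
5 x 2 = 10

10


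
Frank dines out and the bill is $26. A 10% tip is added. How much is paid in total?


Calculate the tip:
10% of $26 = $2.60
Add tip to meal cost:
$26 + $2.60 = $28.60

$28.60


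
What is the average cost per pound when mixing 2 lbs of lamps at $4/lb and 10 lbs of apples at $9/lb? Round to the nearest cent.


Cost of lamps:
2 x $4 = $8
Cost of apples:
10 x $9 = $90
Total cost: $8 + $90 = $98
Total weight: 12 lbs
Average: $98 / 12 = $8.1666... ≈ $8.17/lb

$8.17/lb


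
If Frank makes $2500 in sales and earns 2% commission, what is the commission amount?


Convert rate to decimal:
2% = 0.02
Multiply by sales:
$2500 x 0.02 = $50

$50


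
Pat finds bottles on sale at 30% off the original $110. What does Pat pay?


Calculate the discount amount:
30% of $110 = $33
Subtract from original:
$110 - $33 = $77

$77


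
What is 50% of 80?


Convert percentage to decimal:
50% = 0.5
Multiply:
80 x 0.5 = 40

40


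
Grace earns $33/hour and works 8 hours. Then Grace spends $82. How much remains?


Calculate earnings:
8 x $33 = $264
Subtract spending:
$264 - $82 = $182

$182


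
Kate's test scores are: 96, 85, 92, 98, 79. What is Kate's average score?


Add the scores:
96 + 85 + 92 + 98 + 79 = 450
Divide by the number of tests:
450 / 5 = 90

90


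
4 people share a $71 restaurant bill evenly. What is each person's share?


Total bill: $71
Number of people: 4
Each pays: $71 / 4 = $17.75

$17.75


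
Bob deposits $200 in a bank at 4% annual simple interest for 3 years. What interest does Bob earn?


Use the formula I = P x R x T / 100
P x R x T = 200 x 4 x 3 = 2400
I = 2400 / 100 = $24

$24


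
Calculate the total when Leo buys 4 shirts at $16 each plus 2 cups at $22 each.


Cost of shirts:
4 x $16 = $64
Cost of cups:
2 x $22 = $44
Add both:
$64 + $44 = $108

$108


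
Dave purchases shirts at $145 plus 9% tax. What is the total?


Calculate the tax:
9% of $145 = $13.05
Add tax to price:
$145 + $13.05 = $158.05

$158.05


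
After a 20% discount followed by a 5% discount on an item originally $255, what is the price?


First discount:
20% of $255 = $51
Price after first discount:
$255 - $51 = $204
Second discount:
5% of $204 = $10.20
Final price:
$204 - $10.20 = $193.80

$193.80


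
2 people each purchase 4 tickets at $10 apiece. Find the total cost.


Cost per person:
4 x $10 = $40
Group total:
2 x $40 = $80

$80


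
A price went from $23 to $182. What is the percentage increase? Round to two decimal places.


Find the absolute change:
|182 - 23| = 159
Divide by original and multiply by 100:
159 / 23 x 100 = 691.3043...% ≈ 691.3%

691.3%


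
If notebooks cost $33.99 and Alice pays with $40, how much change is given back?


Start with the amount paid:
$40
Subtract the price:
$40 - $33.99 = $6.01

$6.01


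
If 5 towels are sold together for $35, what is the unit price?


Total cost: $35
Number of items: 5
Unit price: $35 / 5 = $7

$7


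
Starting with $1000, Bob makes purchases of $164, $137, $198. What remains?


Add up expenses:
$164 + $137 + $198 = $499
Subtract from budget:
$1000 - $499 = $501

$501


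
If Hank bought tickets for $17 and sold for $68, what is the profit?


Selling price = $68
Cost price = $17
Profit = selling price - cost price:
Profit = $68 - $17 = $51

$51


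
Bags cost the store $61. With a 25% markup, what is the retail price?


Calculate the markup amount:
25% of $61 = $15.25
Add to cost:
$61 + $15.25 = $76.25

$76.25


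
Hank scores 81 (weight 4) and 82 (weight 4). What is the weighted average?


Weighted sum:
4 x 81 + 4 x 82 = 652
Total weight:
4 + 4 = 8
Weighted average:
652 / 8 = 81.5

81.5


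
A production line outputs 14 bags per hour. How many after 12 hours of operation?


Production rate: 14 bags per hour
Time: 12 hours
Total: 14 x 12 = 168 bags

168 bags


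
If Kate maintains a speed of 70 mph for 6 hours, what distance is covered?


Use the formula: distance = speed x time
Speed = 70 mph, Time = 6 hours
70 x 6 = 420 miles

420 miles


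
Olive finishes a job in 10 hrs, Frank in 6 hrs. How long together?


Olive's rate: 1/10 of the job per hour
Frank's rate: 1/6 of the job per hour
Combined rate: 1/10 + 1/6 = 4/15 per hour
Time = 1 / (4/15) = 15/4 = 3.75 hours

3.75 hours


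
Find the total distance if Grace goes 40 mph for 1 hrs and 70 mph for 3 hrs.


Leg 1 distance:
40 x 1 = 40 miles
Leg 2 distance:
70 x 3 = 210 miles
Total distance:
40 + 210 = 250 miles

250 miles


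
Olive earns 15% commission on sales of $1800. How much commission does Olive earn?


Convert rate to decimal:
15% = 0.15
Multiply by sales:
$1800 x 0.15 = $270

$270


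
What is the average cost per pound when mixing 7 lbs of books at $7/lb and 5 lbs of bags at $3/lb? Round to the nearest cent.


Cost of books:
7 x $7 = $49
Cost of bags:
5 x $3 = $15
Total cost: $49 + $15 = $64
Total weight: 12 lbs
Average: $64 / 12 = $5.3333... ≈ $5.33/lb

$5.33/lb


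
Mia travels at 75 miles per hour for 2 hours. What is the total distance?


Use the formula: distance = speed x time
Speed = 75 mph, Time = 2 hours
75 x 2 = 150 miles

150 miles


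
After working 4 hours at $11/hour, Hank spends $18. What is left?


Calculate earnings:
4 x $11 = $44
Subtract spending:
$44 - $18 = $26

$26


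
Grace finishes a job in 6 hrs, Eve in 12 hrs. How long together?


Grace's rate: 1/6 of the job per hour
Eve's rate: 1/12 of the job per hour
Combined rate: 1/6 + 1/12 = 1/4 per hour
Time = 1 / (1/4) = 4 hours

4 hours


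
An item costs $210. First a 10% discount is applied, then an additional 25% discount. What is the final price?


First discount:
10% of $210 = $21
Price after first discount:
$210 - $21 = $189
Second discount:
25% of $189 = $47.25
Final price:
$189 - $47.25 = $141.75

$141.75


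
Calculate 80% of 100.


Convert percentage to decimal:
80% = 0.8
Multiply:
100 x 0.8 = 80

80


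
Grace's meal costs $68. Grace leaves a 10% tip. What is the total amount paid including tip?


Calculate the tip:
10% of $68 = $6.80
Add tip to meal cost:
$68 + $6.80 = $74.80

$74.80


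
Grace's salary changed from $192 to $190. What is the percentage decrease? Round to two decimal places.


Find the absolute change:
|190 - 192| = 2
Divide by original and multiply by 100:
2 / 192 x 100 = 1.0416...% ≈ 1.04%

1.04%


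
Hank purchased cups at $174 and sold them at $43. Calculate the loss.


Selling price = $43
Cost price = $174
Loss = cost price - selling price:
Loss = $174 - $43 = $131

$131


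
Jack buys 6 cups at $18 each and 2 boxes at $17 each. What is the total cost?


Cost of cups:
6 x $18 = $108
Cost of boxes:
2 x $17 = $34
Add both:
$108 + $34 = $142

$142


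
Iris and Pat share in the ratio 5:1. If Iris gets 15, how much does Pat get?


Find the multiplier:
15 / 5 = 3
Apply to Pat's share:
1 x 3 = 3

3


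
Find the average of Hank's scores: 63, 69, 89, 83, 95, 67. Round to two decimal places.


Add the scores:
63 + 69 + 89 + 83 + 95 + 67 = 466
Divide by the number of tests:
466 / 6 = 77.6666... ≈ 77.67

77.67


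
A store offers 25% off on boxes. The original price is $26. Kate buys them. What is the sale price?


Calculate the discount amount:
25% of $26 = $6.50
Subtract from original:
$26 - $6.50 = $19.50

$19.50


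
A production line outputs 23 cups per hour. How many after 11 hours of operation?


Production rate: 23 cups per hour
Time: 11 hours
Total: 23 x 11 = 253 cups

253 cups


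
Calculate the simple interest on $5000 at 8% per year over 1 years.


Use the formula I = P x R x T / 100
P x R x T = 5000 x 8 x 1 = 40000
I = 40000 / 100 = $400

$400


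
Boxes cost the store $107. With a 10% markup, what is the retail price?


Calculate the markup amount:
10% of $107 = $10.70
Add to cost:
$107 + $10.70 = $117.70

$117.70


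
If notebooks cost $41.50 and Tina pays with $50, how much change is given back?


Start with the amount paid:
$50
Subtract the price:
$50 - $41.50 = $8.50

$8.50


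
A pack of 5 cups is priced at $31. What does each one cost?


Total cost: $31
Number of items: 5
Unit price: $31 / 5 = $6.20

$6.20


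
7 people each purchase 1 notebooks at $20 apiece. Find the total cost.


Cost per person:
1 x $20 = $20
Group total:
7 x $20 = $140

$140


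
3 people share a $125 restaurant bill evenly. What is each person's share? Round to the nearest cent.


Total bill: $125
Number of people: 3
Each pays: $125 / 3 = $41.6666... ≈ $41.67

$41.67


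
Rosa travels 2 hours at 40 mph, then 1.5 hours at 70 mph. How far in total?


Leg 1 distance:
40 x 2 = 80 miles
Leg 2 distance:
70 x 1.5 = 105 miles
Total distance:
80 + 105 = 185 miles

185 miles


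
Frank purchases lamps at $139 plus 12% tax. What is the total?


Calculate the tax:
12% of $139 = $16.68
Add tax to price:
$139 + $16.68 = $155.68

$155.68


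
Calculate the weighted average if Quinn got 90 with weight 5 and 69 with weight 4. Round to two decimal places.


Weighted sum:
5 x 90 + 4 x 69 = 726
Total weight:
5 + 4 = 9
Weighted average:
726 / 9 = 80.6666... ≈ 80.67

80.67


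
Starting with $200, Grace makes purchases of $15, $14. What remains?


Add up expenses:
$15 + $14 = $29
Subtract from budget:
$200 - $29 = $171

$171


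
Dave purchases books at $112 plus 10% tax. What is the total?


Calculate the tax:
10% of $112 = $11.20
Add tax to price:
$112 + $11.20 = $123.20

$123.20


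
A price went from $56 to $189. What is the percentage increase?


Find the absolute change:
|189 - 56| = 133
Divide by original and multiply by 100:
133 / 56 x 100 = 237.5%

237.5%


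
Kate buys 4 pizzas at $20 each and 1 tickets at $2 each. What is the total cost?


Cost of pizzas:
4 x $20 = $80
Cost of tickets:
1 x $2 = $2
Add both:
$80 + $2 = $82

$82


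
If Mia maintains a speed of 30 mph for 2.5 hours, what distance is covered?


Use the formula: distance = speed x time
Speed = 30 mph, Time = 2.5 hours
30 x 2.5 = 75 miles

75 miles


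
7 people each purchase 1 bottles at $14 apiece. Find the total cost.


Cost per person:
1 x $14 = $14
Group total:
7 x $14 = $98

$98


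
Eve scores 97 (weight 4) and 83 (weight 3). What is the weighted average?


Weighted sum:
4 x 97 + 3 x 83 = 637
Total weight:
4 + 3 = 7
Weighted average:
637 / 7 = 91

91


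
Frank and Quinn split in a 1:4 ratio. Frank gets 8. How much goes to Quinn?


Find the multiplier:
8 / 1 = 8
Apply to Quinn's share:
4 x 8 = 32

32


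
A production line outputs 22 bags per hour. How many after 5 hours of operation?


Production rate: 22 bags per hour
Time: 5 hours
Total: 22 x 5 = 110 bags

110 bags


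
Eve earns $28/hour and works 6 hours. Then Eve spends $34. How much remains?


Calculate earnings:
6 x $28 = $168
Subtract spending:
$168 - $34 = $134

$134


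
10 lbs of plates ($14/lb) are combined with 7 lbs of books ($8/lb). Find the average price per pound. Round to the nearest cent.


Cost of plates:
10 x $14 = $140
Cost of books:
7 x $8 = $56
Total cost: $140 + $56 = $196
Total weight: 17 lbs
Average: $196 / 17 = $11.5294... ≈ $11.53/lb

$11.53/lb


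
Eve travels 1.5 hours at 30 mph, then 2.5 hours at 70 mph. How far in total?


Leg 1 distance:
30 x 1.5 = 45 miles
Leg 2 distance:
70 x 2.5 = 175 miles
Total distance:
45 + 175 = 220 miles

220 miles


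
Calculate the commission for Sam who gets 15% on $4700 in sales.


Convert rate to decimal:
15% = 0.15
Multiply by sales:
$4700 x 0.15 = $705

$705


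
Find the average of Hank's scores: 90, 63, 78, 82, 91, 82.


Add the scores:
90 + 63 + 78 + 82 + 91 + 82 = 486
Divide by the number of tests:
486 / 6 = 81

81


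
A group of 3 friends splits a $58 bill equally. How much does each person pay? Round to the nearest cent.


Total bill: $58
Number of people: 3
Each pays: $58 / 3 = $19.3333... ≈ $19.33

$19.33


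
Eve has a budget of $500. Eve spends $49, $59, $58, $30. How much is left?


Add up expenses:
$49 + $59 + $58 + $30 = $196
Subtract from budget:
$500 - $196 = $304

$304


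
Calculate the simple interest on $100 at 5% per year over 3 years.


Use the formula I = P x R x T / 100
P x R x T = 100 x 5 x 3 = 1500
I = 1500 / 100 = $15

$15


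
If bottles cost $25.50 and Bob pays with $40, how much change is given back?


Start with the amount paid:
$40
Subtract the price:
$40 - $25.50 = $14.50

$14.50


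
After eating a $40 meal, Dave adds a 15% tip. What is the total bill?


Calculate the tip:
15% of $40 = $6
Add tip to meal cost:
$40 + $6 = $46

$46


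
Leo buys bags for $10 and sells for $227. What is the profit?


Selling price = $227
Cost price = $10
Profit = selling price - cost price:
Profit = $227 - $10 = $217

$217


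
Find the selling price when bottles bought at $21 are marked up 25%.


Calculate the markup amount:
25% of $21 = $5.25
Add to cost:
$21 + $5.25 = $26.25

$26.25


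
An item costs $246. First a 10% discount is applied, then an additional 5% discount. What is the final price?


First discount:
10% of $246 = $24.60
Price after first discount:
$246 - $24.60 = $221.40
Second discount:
5% of $221.40 = $11.07
Final price:
$221.40 - $11.07 = $210.33

$210.33


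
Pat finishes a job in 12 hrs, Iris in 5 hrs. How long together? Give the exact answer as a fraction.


Pat's rate: 1/12 of the job per hour
Iris's rate: 1/5 of the job per hour
Combined rate: 1/12 + 1/5 = 17/60 per hour
Time = 1 / (17/60) = 60/17 hours (≈ 3.53 hours)

60/17 hours


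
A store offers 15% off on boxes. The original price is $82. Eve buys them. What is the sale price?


Calculate the discount amount:
15% of $82 = $12.30
Subtract from original:
$82 - $12.30 = $69.70

$69.70


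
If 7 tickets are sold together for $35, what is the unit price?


Total cost: $35
Number of items: 7
Unit price: $35 / 7 = $5

$5


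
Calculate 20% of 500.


Convert percentage to decimal:
20% = 0.2
Multiply:
500 x 0.2 = 100

100


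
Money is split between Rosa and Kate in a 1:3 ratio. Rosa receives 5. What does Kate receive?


Find the multiplier:
5 / 1 = 5
Apply to Kate's share:
3 x 5 = 15

15


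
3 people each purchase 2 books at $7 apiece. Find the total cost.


Cost per person:
2 x $7 = $14
Group total:
3 x $14 = $42

$42


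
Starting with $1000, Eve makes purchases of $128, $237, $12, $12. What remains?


Add up expenses:
$128 + $237 + $12 + $12 = $389
Subtract from budget:
$1000 - $389 = $611

$611


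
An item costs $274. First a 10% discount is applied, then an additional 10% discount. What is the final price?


First discount:
10% of $274 = $27.40
Price after first discount:
$274 - $27.40 = $246.60
Second discount:
10% of $246.60 = $24.66
Final price:
$246.60 - $24.66 = $221.94

$221.94


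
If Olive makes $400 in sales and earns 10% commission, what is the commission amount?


Convert rate to decimal:
10% = 0.1
Multiply by sales:
$400 x 0.1 = $40

$40


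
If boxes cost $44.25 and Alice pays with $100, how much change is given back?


Start with the amount paid:
$100
Subtract the price:
$100 - $44.25 = $55.75

$55.75


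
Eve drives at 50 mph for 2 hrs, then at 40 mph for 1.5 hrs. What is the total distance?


Leg 1 distance:
50 x 2 = 100 miles
Leg 2 distance:
40 x 1.5 = 60 miles
Total distance:
100 + 60 = 160 miles

160 miles


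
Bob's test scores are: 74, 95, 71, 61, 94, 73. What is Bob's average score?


Add the scores:
74 + 95 + 71 + 61 + 94 + 73 = 468
Divide by the number of tests:
468 / 6 = 78

78


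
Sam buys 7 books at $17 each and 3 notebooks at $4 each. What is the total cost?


Cost of books:
7 x $17 = $119
Cost of notebooks:
3 x $4 = $12
Add both:
$119 + $12 = $131

$131


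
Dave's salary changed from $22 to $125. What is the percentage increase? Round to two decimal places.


Find the absolute change:
|125 - 22| = 103
Divide by original and multiply by 100:
103 / 22 x 100 = 468.1818...% ≈ 468.18%

468.18%


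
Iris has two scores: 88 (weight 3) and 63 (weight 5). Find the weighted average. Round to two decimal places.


Weighted sum:
3 x 88 + 5 x 63 = 579
Total weight:
3 + 5 = 8
Weighted average:
579 / 8 = 72.375 ≈ 72.38

72.38


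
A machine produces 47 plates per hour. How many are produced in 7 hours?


Production rate: 47 plates per hour
Time: 7 hours
Total: 47 x 7 = 329 plates

329 plates


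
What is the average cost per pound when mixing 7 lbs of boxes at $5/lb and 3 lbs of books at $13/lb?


Cost of boxes:
7 x $5 = $35
Cost of books:
3 x $13 = $39
Total cost: $35 + $39 = $74
Total weight: 10 lbs
Average: $74 / 10 = $7.40/lb

$7.40/lb


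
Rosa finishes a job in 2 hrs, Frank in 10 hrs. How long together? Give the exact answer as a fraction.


Rosa's rate: 1/2 of the job per hour
Frank's rate: 1/10 of the job per hour
Combined rate: 1/2 + 1/10 = 3/5 per hour
Time = 1 / (3/5) = 5/3 hours (≈ 1.67 hours)

5/3 hours


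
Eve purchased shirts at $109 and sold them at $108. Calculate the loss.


Selling price = $108
Cost price = $109
Loss = cost price - selling price:
Loss = $109 - $108 = $1

$1


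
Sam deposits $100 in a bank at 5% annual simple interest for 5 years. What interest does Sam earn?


Use the formula I = P x R x T / 100
P x R x T = 100 x 5 x 5 = 2500
I = 2500 / 100 = $25

$25


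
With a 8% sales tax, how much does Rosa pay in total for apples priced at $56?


Calculate the tax:
8% of $56 = $4.48
Add tax to price:
$56 + $4.48 = $60.48

$60.48


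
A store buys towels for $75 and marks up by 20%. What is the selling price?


Calculate the markup amount:
20% of $75 = $15
Add to cost:
$75 + $15 = $90

$90


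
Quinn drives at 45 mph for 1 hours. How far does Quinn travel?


Use the formula: distance = speed x time
Speed = 45 mph, Time = 1 hours
45 x 1 = 45 miles

45 miles


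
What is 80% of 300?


Convert percentage to decimal:
80% = 0.8
Multiply:
300 x 0.8 = 240

240


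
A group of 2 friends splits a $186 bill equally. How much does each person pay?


Total bill: $186
Number of people: 2
Each pays: $186 / 2 = $93

$93


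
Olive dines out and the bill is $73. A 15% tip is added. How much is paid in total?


Calculate the tip:
15% of $73 = $10.95
Add tip to meal cost:
$73 + $10.95 = $83.95

$83.95


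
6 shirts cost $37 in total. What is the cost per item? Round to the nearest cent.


Total cost: $37
Number of items: 6
Unit price: $37 / 6 = $6.1666... ≈ $6.17

$6.17


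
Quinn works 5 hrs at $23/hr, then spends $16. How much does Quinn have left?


Calculate earnings:
5 x $23 = $115
Subtract spending:
$115 - $16 = $99

$99


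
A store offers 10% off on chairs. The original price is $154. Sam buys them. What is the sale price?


Calculate the discount amount:
10% of $154 = $15.40
Subtract from original:
$154 - $15.40 = $138.60

$138.60


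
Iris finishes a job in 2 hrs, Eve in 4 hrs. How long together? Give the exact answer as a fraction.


Iris's rate: 1/2 of the job per hour
Eve's rate: 1/4 of the job per hour
Combined rate: 1/2 + 1/4 = 3/4 per hour
Time = 1 / (3/4) = 4/3 hours (≈ 1.33 hours)

4/3 hours


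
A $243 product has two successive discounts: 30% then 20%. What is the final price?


First discount:
30% of $243 = $72.90
Price after first discount:
$243 - $72.90 = $170.10
Second discount:
20% of $170.10 = $34.02
Final price:
$170.10 - $34.02 = $136.08

$136.08


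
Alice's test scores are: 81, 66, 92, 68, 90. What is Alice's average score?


Add the scores:
81 + 66 + 92 + 68 + 90 = 397
Divide by the number of tests:
397 / 5 = 79.4

79.4
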